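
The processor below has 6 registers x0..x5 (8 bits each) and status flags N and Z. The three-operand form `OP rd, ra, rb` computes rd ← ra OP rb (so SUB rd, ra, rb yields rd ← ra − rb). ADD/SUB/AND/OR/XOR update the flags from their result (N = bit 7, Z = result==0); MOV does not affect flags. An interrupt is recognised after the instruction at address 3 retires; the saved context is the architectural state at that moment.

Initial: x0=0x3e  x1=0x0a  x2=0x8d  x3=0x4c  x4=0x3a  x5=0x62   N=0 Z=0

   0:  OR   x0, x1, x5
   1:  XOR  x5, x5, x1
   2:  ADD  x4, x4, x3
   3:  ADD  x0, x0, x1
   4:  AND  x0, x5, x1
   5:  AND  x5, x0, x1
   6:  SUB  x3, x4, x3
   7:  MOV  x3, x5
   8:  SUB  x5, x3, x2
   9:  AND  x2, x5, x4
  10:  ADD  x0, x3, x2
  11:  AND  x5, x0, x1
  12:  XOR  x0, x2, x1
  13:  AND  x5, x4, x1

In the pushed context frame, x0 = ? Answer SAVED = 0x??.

after  0: x0=0x6a x1=0x0a x2=0x8d x3=0x4c x4=0x3a x5=0x62  N=0 Z=0
after  1: x0=0x6a x1=0x0a x2=0x8d x3=0x4c x4=0x3a x5=0x68  N=0 Z=0
after  2: x0=0x6a x1=0x0a x2=0x8d x3=0x4c x4=0x86 x5=0x68  N=1 Z=0
after  3: x0=0x74 x1=0x0a x2=0x8d x3=0x4c x4=0x86 x5=0x68  N=0 Z=0
-- IRQ taken; context saved, return-PC = 4 --

SAVED = 0x74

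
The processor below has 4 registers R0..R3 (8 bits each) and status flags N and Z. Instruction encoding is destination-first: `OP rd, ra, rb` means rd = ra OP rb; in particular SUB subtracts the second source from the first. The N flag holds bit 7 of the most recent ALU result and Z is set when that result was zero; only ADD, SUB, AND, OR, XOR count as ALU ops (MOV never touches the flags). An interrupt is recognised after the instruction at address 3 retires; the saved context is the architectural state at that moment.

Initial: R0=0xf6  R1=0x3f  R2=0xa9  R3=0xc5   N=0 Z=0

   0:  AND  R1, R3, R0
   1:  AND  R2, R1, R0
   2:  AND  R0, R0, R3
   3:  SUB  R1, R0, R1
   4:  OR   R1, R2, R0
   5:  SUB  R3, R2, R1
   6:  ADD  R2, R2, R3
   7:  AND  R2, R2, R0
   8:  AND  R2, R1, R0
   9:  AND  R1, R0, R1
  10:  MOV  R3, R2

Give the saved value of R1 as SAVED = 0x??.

after  0: R0=0xf6 R1=0xc4 R2=0xa9 R3=0xc5  N=1 Z=0
after  1: R0=0xf6 R1=0xc4 R2=0xc4 R3=0xc5  N=1 Z=0
after  2: R0=0xc4 R1=0xc4 R2=0xc4 R3=0xc5  N=1 Z=0
after  3: R0=0xc4 R1=0x00 R2=0xc4 R3=0xc5  N=0 Z=1
-- IRQ taken; context saved, return-PC = 4 --

SAVED = 0x00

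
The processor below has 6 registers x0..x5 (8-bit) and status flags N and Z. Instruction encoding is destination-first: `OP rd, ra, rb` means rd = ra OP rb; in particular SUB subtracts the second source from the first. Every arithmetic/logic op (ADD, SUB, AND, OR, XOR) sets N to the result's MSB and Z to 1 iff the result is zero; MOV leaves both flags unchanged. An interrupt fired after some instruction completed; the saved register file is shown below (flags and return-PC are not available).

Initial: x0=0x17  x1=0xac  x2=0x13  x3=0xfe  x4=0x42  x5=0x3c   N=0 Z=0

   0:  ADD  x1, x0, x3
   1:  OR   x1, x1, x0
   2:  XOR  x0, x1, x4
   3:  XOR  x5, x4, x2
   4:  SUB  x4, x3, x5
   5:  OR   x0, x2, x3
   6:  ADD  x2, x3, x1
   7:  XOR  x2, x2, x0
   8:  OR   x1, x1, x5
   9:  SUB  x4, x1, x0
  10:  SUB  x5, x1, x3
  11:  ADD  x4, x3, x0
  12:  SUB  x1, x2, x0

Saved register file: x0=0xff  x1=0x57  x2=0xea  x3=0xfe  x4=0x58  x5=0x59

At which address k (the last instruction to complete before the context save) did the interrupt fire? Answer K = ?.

K = 10

after  0: x0=0x17 x1=0x15 x2=0x13 x3=0xfe x4=0x42 x5=0x3c  N=0 Z=0
after  1: x0=0x17 x1=0x17 x2=0x13 x3=0xfe x4=0x42 x5=0x3c  N=0 Z=0
after  2: x0=0x55 x1=0x17 x2=0x13 x3=0xfe x4=0x42 x5=0x3c  N=0 Z=0
after  3: x0=0x55 x1=0x17 x2=0x13 x3=0xfe x4=0x42 x5=0x51  N=0 Z=0
after  4: x0=0x55 x1=0x17 x2=0x13 x3=0xfe x4=0xad x5=0x51  N=1 Z=0
after  5: x0=0xff x1=0x17 x2=0x13 x3=0xfe x4=0xad x5=0x51  N=1 Z=0
after  6: x0=0xff x1=0x17 x2=0x15 x3=0xfe x4=0xad x5=0x51  N=0 Z=0
after  7: x0=0xff x1=0x17 x2=0xea x3=0xfe x4=0xad x5=0x51  N=1 Z=0
after  8: x0=0xff x1=0x57 x2=0xea x3=0xfe x4=0xad x5=0x51  N=0 Z=0
after  9: x0=0xff x1=0x57 x2=0xea x3=0xfe x4=0x58 x5=0x51  N=0 Z=0
after 10: x0=0xff x1=0x57 x2=0xea x3=0xfe x4=0x58 x5=0x59  N=0 Z=0
-- IRQ taken; context saved, return-PC = 11 --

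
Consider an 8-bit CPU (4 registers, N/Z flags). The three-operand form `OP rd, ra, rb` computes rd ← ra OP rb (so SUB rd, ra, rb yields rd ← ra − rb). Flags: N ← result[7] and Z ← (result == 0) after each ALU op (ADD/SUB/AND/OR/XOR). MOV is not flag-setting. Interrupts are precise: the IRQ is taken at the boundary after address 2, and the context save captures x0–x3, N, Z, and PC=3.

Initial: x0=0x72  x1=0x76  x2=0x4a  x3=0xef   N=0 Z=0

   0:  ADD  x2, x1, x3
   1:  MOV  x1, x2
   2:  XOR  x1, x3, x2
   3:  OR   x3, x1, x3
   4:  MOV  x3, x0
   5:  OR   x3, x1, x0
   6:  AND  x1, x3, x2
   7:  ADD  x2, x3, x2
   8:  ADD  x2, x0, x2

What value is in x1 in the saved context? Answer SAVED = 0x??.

after  0: x0=0x72 x1=0x76 x2=0x65 x3=0xef  N=0 Z=0
after  1: x0=0x72 x1=0x65 x2=0x65 x3=0xef  N=0 Z=0
after  2: x0=0x72 x1=0x8a x2=0x65 x3=0xef  N=1 Z=0
-- IRQ taken; context saved, return-PC = 3 --

SAVED = 0x8a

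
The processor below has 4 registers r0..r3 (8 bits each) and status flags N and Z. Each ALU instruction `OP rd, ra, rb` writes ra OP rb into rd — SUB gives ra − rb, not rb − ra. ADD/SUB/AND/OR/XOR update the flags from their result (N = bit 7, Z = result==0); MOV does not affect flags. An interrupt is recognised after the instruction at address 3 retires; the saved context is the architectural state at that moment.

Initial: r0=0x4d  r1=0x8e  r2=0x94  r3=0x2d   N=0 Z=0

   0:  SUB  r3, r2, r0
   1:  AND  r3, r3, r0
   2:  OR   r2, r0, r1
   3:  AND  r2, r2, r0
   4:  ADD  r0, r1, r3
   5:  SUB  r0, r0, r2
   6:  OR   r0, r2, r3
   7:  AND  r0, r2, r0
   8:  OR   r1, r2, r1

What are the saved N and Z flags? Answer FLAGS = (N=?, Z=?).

after  0: r0=0x4d r1=0x8e r2=0x94 r3=0x47  N=0 Z=0
after  1: r0=0x4d r1=0x8e r2=0x94 r3=0x45  N=0 Z=0
after  2: r0=0x4d r1=0x8e r2=0xcf r3=0x45  N=1 Z=0
after  3: r0=0x4d r1=0x8e r2=0x4d r3=0x45  N=0 Z=0
-- IRQ taken; context saved, return-PC = 4 --

FLAGS = (N=0, Z=0)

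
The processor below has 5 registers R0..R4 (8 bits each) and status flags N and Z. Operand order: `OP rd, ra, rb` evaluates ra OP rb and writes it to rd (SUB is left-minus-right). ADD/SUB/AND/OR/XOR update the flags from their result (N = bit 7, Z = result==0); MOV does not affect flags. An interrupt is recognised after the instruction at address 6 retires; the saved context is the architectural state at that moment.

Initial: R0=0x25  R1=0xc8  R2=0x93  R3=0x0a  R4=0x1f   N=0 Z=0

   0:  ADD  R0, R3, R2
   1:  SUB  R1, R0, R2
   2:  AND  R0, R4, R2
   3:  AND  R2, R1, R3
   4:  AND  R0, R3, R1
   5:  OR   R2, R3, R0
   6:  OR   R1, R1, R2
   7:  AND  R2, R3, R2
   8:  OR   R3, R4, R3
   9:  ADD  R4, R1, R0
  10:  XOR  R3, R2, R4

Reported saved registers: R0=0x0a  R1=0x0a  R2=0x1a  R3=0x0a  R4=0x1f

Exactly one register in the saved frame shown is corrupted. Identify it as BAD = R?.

after  0: R0=0x9d R1=0xc8 R2=0x93 R3=0x0a R4=0x1f  N=1 Z=0
after  1: R0=0x9d R1=0x0a R2=0x93 R3=0x0a R4=0x1f  N=0 Z=0
after  2: R0=0x13 R1=0x0a R2=0x93 R3=0x0a R4=0x1f  N=0 Z=0
after  3: R0=0x13 R1=0x0a R2=0x0a R3=0x0a R4=0x1f  N=0 Z=0
after  4: R0=0x0a R1=0x0a R2=0x0a R3=0x0a R4=0x1f  N=0 Z=0
after  5: R0=0x0a R1=0x0a R2=0x0a R3=0x0a R4=0x1f  N=0 Z=0
after  6: R0=0x0a R1=0x0a R2=0x0a R3=0x0a R4=0x1f  N=0 Z=0
-- IRQ taken; context saved, return-PC = 7 --
mismatch: R2: reported 0x1a vs actual 0x0a

BAD = R2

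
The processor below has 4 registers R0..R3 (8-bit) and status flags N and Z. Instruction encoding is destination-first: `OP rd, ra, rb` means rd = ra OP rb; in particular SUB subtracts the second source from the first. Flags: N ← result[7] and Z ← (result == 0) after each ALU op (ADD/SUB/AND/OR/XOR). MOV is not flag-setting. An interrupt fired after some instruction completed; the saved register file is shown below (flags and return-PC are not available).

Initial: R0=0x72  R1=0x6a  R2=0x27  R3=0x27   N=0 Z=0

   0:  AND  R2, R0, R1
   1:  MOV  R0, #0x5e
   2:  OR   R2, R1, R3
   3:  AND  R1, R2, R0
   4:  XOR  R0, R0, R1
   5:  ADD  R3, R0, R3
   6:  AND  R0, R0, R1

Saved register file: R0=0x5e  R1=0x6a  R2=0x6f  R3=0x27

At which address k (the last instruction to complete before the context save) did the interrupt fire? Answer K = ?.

K = 2

after  0: R0=0x72 R1=0x6a R2=0x62 R3=0x27  N=0 Z=0
after  1: R0=0x5e R1=0x6a R2=0x62 R3=0x27  N=0 Z=0
after  2: R0=0x5e R1=0x6a R2=0x6f R3=0x27  N=0 Z=0
-- IRQ taken; context saved, return-PC = 3 --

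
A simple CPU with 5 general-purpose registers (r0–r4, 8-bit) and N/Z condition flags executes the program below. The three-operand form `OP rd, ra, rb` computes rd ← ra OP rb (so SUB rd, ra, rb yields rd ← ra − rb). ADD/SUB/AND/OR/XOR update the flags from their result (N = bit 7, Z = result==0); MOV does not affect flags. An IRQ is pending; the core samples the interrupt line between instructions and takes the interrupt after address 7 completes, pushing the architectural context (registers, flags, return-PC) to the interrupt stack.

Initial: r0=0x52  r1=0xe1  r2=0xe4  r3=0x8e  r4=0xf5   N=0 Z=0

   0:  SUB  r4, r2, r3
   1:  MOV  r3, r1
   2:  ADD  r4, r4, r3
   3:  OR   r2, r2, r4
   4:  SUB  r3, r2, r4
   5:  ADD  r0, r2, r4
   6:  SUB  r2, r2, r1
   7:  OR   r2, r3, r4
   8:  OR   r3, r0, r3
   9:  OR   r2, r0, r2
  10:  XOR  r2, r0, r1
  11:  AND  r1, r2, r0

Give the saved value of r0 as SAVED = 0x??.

SAVED = 0x2e

after  0: r0=0x52 r1=0xe1 r2=0xe4 r3=0x8e r4=0x56  N=0 Z=0
after  1: r0=0x52 r1=0xe1 r2=0xe4 r3=0xe1 r4=0x56  N=0 Z=0
after  2: r0=0x52 r1=0xe1 r2=0xe4 r3=0xe1 r4=0x37  N=0 Z=0
after  3: r0=0x52 r1=0xe1 r2=0xf7 r3=0xe1 r4=0x37  N=1 Z=0
after  4: r0=0x52 r1=0xe1 r2=0xf7 r3=0xc0 r4=0x37  N=1 Z=0
after  5: r0=0x2e r1=0xe1 r2=0xf7 r3=0xc0 r4=0x37  N=0 Z=0
after  6: r0=0x2e r1=0xe1 r2=0x16 r3=0xc0 r4=0x37  N=0 Z=0
after  7: r0=0x2e r1=0xe1 r2=0xf7 r3=0xc0 r4=0x37  N=1 Z=0
-- IRQ taken; context saved, return-PC = 8 --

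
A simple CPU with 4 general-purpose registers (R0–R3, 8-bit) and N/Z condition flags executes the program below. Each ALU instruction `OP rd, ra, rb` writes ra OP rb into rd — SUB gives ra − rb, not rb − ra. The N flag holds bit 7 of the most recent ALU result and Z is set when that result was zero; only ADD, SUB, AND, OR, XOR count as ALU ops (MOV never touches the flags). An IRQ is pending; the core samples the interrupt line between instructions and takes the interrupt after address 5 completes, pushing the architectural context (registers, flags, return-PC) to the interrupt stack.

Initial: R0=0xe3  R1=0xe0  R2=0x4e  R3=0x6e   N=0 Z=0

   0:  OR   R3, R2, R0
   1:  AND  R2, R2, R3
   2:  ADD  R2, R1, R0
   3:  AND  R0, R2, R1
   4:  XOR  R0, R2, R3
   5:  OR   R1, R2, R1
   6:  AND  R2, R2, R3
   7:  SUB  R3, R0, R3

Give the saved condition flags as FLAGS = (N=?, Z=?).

after  0: R0=0xe3 R1=0xe0 R2=0x4e R3=0xef  N=1 Z=0
after  1: R0=0xe3 R1=0xe0 R2=0x4e R3=0xef  N=0 Z=0
after  2: R0=0xe3 R1=0xe0 R2=0xc3 R3=0xef  N=1 Z=0
after  3: R0=0xc0 R1=0xe0 R2=0xc3 R3=0xef  N=1 Z=0
after  4: R0=0x2c R1=0xe0 R2=0xc3 R3=0xef  N=0 Z=0
after  5: R0=0x2c R1=0xe3 R2=0xc3 R3=0xef  N=1 Z=0
-- IRQ taken; context saved, return-PC = 6 --

FLAGS = (N=1, Z=0)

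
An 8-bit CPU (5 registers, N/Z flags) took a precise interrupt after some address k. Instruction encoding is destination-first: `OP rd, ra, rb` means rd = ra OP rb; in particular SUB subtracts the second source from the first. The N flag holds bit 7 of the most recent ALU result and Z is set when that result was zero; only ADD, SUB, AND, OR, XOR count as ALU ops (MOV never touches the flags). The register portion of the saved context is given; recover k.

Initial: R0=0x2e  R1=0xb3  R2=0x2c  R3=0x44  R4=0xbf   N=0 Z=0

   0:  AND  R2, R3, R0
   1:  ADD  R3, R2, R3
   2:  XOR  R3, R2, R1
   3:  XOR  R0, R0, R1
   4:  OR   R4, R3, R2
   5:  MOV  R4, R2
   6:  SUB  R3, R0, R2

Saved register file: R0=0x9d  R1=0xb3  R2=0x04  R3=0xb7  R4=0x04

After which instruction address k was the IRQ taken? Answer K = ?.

after  0: R0=0x2e R1=0xb3 R2=0x04 R3=0x44 R4=0xbf  N=0 Z=0
after  1: R0=0x2e R1=0xb3 R2=0x04 R3=0x48 R4=0xbf  N=0 Z=0
after  2: R0=0x2e R1=0xb3 R2=0x04 R3=0xb7 R4=0xbf  N=1 Z=0
after  3: R0=0x9d R1=0xb3 R2=0x04 R3=0xb7 R4=0xbf  N=1 Z=0
after  4: R0=0x9d R1=0xb3 R2=0x04 R3=0xb7 R4=0xb7  N=1 Z=0
after  5: R0=0x9d R1=0xb3 R2=0x04 R3=0xb7 R4=0x04  N=1 Z=0
-- IRQ taken; context saved, return-PC = 6 --

K = 5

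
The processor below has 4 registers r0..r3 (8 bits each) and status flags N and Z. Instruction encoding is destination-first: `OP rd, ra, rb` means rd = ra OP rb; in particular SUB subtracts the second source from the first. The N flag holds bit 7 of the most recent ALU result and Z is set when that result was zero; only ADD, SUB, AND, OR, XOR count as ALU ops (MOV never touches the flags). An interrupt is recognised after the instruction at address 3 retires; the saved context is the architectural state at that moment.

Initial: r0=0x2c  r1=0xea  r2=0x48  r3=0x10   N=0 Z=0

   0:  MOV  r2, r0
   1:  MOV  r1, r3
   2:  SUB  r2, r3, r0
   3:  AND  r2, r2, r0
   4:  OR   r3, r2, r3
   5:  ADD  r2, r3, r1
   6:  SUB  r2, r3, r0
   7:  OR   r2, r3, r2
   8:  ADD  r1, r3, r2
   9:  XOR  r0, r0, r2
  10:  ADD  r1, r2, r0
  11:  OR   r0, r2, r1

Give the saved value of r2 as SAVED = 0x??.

after  0: r0=0x2c r1=0xea r2=0x2c r3=0x10  N=0 Z=0
after  1: r0=0x2c r1=0x10 r2=0x2c r3=0x10  N=0 Z=0
after  2: r0=0x2c r1=0x10 r2=0xe4 r3=0x10  N=1 Z=0
after  3: r0=0x2c r1=0x10 r2=0x24 r3=0x10  N=0 Z=0
-- IRQ taken; context saved, return-PC = 4 --

SAVED = 0x24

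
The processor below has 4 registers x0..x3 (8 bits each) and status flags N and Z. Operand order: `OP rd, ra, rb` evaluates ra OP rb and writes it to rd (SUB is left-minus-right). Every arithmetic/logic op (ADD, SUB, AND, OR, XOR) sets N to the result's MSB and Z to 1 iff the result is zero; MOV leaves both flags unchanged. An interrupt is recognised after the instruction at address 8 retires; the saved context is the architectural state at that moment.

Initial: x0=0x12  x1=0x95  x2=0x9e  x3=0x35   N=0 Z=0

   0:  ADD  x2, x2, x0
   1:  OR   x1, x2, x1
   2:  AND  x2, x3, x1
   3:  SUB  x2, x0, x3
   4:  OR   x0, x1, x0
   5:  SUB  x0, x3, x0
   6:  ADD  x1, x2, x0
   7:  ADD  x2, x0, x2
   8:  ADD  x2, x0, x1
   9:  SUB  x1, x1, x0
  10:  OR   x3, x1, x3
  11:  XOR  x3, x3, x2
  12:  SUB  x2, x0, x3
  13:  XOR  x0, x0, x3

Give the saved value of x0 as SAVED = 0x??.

after  0: x0=0x12 x1=0x95 x2=0xb0 x3=0x35  N=1 Z=0
after  1: x0=0x12 x1=0xb5 x2=0xb0 x3=0x35  N=1 Z=0
after  2: x0=0x12 x1=0xb5 x2=0x35 x3=0x35  N=0 Z=0
after  3: x0=0x12 x1=0xb5 x2=0xdd x3=0x35  N=1 Z=0
after  4: x0=0xb7 x1=0xb5 x2=0xdd x3=0x35  N=1 Z=0
after  5: x0=0x7e x1=0xb5 x2=0xdd x3=0x35  N=0 Z=0
after  6: x0=0x7e x1=0x5b x2=0xdd x3=0x35  N=0 Z=0
after  7: x0=0x7e x1=0x5b x2=0x5b x3=0x35  N=0 Z=0
after  8: x0=0x7e x1=0x5b x2=0xd9 x3=0x35  N=1 Z=0
-- IRQ taken; context saved, return-PC = 9 --

SAVED = 0x7e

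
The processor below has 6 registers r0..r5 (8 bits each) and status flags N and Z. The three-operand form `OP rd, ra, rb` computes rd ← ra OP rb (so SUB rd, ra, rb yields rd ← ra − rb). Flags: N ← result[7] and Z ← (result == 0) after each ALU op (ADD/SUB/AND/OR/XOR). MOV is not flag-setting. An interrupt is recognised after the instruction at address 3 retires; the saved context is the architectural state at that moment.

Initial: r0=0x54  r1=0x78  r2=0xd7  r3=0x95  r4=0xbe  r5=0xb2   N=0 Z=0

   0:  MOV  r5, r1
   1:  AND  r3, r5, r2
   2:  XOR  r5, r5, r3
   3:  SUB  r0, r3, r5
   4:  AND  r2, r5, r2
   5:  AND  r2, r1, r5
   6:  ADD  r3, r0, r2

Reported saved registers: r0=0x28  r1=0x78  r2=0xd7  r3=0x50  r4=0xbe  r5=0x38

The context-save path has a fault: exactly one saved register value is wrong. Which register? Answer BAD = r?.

BAD = r5

after  0: r0=0x54 r1=0x78 r2=0xd7 r3=0x95 r4=0xbe r5=0x78  N=0 Z=0
after  1: r0=0x54 r1=0x78 r2=0xd7 r3=0x50 r4=0xbe r5=0x78  N=0 Z=0
after  2: r0=0x54 r1=0x78 r2=0xd7 r3=0x50 r4=0xbe r5=0x28  N=0 Z=0
after  3: r0=0x28 r1=0x78 r2=0xd7 r3=0x50 r4=0xbe r5=0x28  N=0 Z=0
-- IRQ taken; context saved, return-PC = 4 --
mismatch: r5: reported 0x38 vs actual 0x28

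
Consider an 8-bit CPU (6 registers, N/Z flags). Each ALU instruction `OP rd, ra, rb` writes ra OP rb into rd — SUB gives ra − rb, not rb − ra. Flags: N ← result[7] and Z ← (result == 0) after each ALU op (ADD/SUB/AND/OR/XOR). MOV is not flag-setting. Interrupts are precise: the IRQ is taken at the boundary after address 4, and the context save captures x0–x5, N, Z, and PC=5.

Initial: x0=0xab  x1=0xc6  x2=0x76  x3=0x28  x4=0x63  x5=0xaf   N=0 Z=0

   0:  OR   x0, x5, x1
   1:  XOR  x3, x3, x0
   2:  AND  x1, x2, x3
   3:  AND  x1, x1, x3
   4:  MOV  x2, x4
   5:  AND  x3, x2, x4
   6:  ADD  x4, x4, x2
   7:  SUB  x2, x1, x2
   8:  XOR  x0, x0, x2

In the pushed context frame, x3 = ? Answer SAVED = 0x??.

SAVED = 0xc7

after  0: x0=0xef x1=0xc6 x2=0x76 x3=0x28 x4=0x63 x5=0xaf  N=1 Z=0
after  1: x0=0xef x1=0xc6 x2=0x76 x3=0xc7 x4=0x63 x5=0xaf  N=1 Z=0
after  2: x0=0xef x1=0x46 x2=0x76 x3=0xc7 x4=0x63 x5=0xaf  N=0 Z=0
after  3: x0=0xef x1=0x46 x2=0x76 x3=0xc7 x4=0x63 x5=0xaf  N=0 Z=0
after  4: x0=0xef x1=0x46 x2=0x63 x3=0xc7 x4=0x63 x5=0xaf  N=0 Z=0
-- IRQ taken; context saved, return-PC = 5 --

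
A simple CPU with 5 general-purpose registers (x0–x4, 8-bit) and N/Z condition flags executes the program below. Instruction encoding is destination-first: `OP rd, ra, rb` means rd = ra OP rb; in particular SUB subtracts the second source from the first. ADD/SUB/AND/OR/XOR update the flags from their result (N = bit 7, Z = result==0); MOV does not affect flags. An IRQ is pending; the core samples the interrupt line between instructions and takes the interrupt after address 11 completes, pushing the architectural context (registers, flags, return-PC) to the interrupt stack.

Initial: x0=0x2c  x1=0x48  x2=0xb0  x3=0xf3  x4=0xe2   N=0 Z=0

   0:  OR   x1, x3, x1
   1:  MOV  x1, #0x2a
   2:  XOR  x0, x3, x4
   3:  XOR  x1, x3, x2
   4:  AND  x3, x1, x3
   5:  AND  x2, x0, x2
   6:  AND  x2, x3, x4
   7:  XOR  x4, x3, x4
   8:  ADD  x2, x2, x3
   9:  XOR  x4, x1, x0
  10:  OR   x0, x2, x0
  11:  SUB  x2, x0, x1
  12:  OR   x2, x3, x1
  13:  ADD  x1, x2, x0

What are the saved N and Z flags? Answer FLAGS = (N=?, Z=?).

after  0: x0=0x2c x1=0xfb x2=0xb0 x3=0xf3 x4=0xe2  N=1 Z=0
after  1: x0=0x2c x1=0x2a x2=0xb0 x3=0xf3 x4=0xe2  N=1 Z=0
after  2: x0=0x11 x1=0x2a x2=0xb0 x3=0xf3 x4=0xe2  N=0 Z=0
after  3: x0=0x11 x1=0x43 x2=0xb0 x3=0xf3 x4=0xe2  N=0 Z=0
after  4: x0=0x11 x1=0x43 x2=0xb0 x3=0x43 x4=0xe2  N=0 Z=0
after  5: x0=0x11 x1=0x43 x2=0x10 x3=0x43 x4=0xe2  N=0 Z=0
after  6: x0=0x11 x1=0x43 x2=0x42 x3=0x43 x4=0xe2  N=0 Z=0
after  7: x0=0x11 x1=0x43 x2=0x42 x3=0x43 x4=0xa1  N=1 Z=0
after  8: x0=0x11 x1=0x43 x2=0x85 x3=0x43 x4=0xa1  N=1 Z=0
after  9: x0=0x11 x1=0x43 x2=0x85 x3=0x43 x4=0x52  N=0 Z=0
after 10: x0=0x95 x1=0x43 x2=0x85 x3=0x43 x4=0x52  N=1 Z=0
after 11: x0=0x95 x1=0x43 x2=0x52 x3=0x43 x4=0x52  N=0 Z=0
-- IRQ taken; context saved, return-PC = 12 --

FLAGS = (N=0, Z=0)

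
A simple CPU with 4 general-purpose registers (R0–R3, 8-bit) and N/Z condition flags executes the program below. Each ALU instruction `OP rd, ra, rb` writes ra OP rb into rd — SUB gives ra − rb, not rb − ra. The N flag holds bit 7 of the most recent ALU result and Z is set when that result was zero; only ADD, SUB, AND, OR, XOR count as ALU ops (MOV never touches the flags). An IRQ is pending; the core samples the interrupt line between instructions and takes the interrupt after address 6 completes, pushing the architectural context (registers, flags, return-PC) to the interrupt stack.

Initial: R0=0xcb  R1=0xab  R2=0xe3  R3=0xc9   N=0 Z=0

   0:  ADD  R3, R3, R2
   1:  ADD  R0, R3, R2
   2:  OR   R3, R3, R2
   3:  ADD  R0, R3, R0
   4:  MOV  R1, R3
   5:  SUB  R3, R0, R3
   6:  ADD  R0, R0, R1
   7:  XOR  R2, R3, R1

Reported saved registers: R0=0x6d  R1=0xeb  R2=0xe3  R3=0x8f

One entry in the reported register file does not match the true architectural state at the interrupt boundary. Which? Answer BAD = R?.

after  0: R0=0xcb R1=0xab R2=0xe3 R3=0xac  N=1 Z=0
after  1: R0=0x8f R1=0xab R2=0xe3 R3=0xac  N=1 Z=0
after  2: R0=0x8f R1=0xab R2=0xe3 R3=0xef  N=1 Z=0
after  3: R0=0x7e R1=0xab R2=0xe3 R3=0xef  N=0 Z=0
after  4: R0=0x7e R1=0xef R2=0xe3 R3=0xef  N=0 Z=0
after  5: R0=0x7e R1=0xef R2=0xe3 R3=0x8f  N=1 Z=0
after  6: R0=0x6d R1=0xef R2=0xe3 R3=0x8f  N=0 Z=0
-- IRQ taken; context saved, return-PC = 7 --
mismatch: R1: reported 0xeb vs actual 0xef

BAD = R1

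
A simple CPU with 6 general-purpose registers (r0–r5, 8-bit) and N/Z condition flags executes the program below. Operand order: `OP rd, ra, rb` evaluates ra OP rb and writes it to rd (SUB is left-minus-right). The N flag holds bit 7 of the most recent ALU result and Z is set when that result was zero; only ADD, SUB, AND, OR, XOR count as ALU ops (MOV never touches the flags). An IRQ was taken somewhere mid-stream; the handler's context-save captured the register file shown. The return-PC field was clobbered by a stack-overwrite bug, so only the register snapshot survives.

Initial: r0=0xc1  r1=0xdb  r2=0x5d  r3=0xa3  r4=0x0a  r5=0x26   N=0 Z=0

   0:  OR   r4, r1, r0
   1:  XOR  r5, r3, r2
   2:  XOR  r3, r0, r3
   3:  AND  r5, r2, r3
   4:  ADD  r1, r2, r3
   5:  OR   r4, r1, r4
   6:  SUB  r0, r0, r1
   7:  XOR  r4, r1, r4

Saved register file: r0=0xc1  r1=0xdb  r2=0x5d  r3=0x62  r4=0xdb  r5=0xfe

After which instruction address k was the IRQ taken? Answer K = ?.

K = 2

after  0: r0=0xc1 r1=0xdb r2=0x5d r3=0xa3 r4=0xdb r5=0x26  N=1 Z=0
after  1: r0=0xc1 r1=0xdb r2=0x5d r3=0xa3 r4=0xdb r5=0xfe  N=1 Z=0
after  2: r0=0xc1 r1=0xdb r2=0x5d r3=0x62 r4=0xdb r5=0xfe  N=0 Z=0
-- IRQ taken; context saved, return-PC = 3 --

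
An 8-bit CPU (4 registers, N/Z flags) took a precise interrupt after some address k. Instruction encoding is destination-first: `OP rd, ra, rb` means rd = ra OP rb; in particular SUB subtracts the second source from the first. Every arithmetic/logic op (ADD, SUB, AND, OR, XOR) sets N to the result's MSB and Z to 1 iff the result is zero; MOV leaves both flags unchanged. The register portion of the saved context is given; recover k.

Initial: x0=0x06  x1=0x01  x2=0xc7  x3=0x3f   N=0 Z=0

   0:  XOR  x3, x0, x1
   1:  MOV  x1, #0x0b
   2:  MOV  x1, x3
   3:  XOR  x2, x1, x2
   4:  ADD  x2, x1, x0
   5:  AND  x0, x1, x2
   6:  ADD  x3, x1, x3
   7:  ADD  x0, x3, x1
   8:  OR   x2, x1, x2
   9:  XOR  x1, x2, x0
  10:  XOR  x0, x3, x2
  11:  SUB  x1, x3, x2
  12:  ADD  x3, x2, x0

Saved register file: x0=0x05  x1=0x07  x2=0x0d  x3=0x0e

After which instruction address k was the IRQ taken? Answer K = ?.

K = 6

after  0: x0=0x06 x1=0x01 x2=0xc7 x3=0x07  N=0 Z=0
after  1: x0=0x06 x1=0x0b x2=0xc7 x3=0x07  N=0 Z=0
after  2: x0=0x06 x1=0x07 x2=0xc7 x3=0x07  N=0 Z=0
after  3: x0=0x06 x1=0x07 x2=0xc0 x3=0x07  N=1 Z=0
after  4: x0=0x06 x1=0x07 x2=0x0d x3=0x07  N=0 Z=0
after  5: x0=0x05 x1=0x07 x2=0x0d x3=0x07  N=0 Z=0
after  6: x0=0x05 x1=0x07 x2=0x0d x3=0x0e  N=0 Z=0
-- IRQ taken; context saved, return-PC = 7 --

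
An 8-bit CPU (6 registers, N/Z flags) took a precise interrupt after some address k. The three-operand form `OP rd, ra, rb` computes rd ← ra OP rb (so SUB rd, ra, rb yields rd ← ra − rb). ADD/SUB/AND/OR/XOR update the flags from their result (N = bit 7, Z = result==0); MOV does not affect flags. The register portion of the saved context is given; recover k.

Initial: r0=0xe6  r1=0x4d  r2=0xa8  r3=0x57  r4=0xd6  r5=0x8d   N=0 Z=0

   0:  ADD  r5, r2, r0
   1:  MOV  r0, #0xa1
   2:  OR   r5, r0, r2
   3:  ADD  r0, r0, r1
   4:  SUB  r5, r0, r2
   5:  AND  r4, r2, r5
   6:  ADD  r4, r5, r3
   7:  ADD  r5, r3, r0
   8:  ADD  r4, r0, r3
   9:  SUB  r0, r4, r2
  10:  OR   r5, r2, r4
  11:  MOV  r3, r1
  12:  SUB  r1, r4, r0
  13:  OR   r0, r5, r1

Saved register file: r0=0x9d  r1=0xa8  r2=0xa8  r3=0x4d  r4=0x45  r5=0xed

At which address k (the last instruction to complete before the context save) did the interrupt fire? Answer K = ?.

K = 12

after  0: r0=0xe6 r1=0x4d r2=0xa8 r3=0x57 r4=0xd6 r5=0x8e  N=1 Z=0
after  1: r0=0xa1 r1=0x4d r2=0xa8 r3=0x57 r4=0xd6 r5=0x8e  N=1 Z=0
after  2: r0=0xa1 r1=0x4d r2=0xa8 r3=0x57 r4=0xd6 r5=0xa9  N=1 Z=0
after  3: r0=0xee r1=0x4d r2=0xa8 r3=0x57 r4=0xd6 r5=0xa9  N=1 Z=0
after  4: r0=0xee r1=0x4d r2=0xa8 r3=0x57 r4=0xd6 r5=0x46  N=0 Z=0
after  5: r0=0xee r1=0x4d r2=0xa8 r3=0x57 r4=0x00 r5=0x46  N=0 Z=1
after  6: r0=0xee r1=0x4d r2=0xa8 r3=0x57 r4=0x9d r5=0x46  N=1 Z=0
after  7: r0=0xee r1=0x4d r2=0xa8 r3=0x57 r4=0x9d r5=0x45  N=0 Z=0
after  8: r0=0xee r1=0x4d r2=0xa8 r3=0x57 r4=0x45 r5=0x45  N=0 Z=0
after  9: r0=0x9d r1=0x4d r2=0xa8 r3=0x57 r4=0x45 r5=0x45  N=1 Z=0
after 10: r0=0x9d r1=0x4d r2=0xa8 r3=0x57 r4=0x45 r5=0xed  N=1 Z=0
after 11: r0=0x9d r1=0x4d r2=0xa8 r3=0x4d r4=0x45 r5=0xed  N=1 Z=0
after 12: r0=0x9d r1=0xa8 r2=0xa8 r3=0x4d r4=0x45 r5=0xed  N=1 Z=0
-- IRQ taken; context saved, return-PC = 13 --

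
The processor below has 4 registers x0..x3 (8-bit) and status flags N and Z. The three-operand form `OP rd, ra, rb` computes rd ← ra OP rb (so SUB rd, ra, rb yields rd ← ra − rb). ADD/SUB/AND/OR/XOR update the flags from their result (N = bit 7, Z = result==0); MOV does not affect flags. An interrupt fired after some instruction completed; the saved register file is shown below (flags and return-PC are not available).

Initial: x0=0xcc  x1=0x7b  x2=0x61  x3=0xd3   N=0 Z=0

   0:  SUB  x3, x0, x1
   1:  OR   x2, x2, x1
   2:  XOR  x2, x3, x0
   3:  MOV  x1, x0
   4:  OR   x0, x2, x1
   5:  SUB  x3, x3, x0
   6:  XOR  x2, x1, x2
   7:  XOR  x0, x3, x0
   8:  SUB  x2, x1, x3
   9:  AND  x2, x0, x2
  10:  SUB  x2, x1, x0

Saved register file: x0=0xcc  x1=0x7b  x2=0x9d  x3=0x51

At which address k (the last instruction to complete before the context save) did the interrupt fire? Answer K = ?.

K = 2

after  0: x0=0xcc x1=0x7b x2=0x61 x3=0x51  N=0 Z=0
after  1: x0=0xcc x1=0x7b x2=0x7b x3=0x51  N=0 Z=0
after  2: x0=0xcc x1=0x7b x2=0x9d x3=0x51  N=1 Z=0
-- IRQ taken; context saved, return-PC = 3 --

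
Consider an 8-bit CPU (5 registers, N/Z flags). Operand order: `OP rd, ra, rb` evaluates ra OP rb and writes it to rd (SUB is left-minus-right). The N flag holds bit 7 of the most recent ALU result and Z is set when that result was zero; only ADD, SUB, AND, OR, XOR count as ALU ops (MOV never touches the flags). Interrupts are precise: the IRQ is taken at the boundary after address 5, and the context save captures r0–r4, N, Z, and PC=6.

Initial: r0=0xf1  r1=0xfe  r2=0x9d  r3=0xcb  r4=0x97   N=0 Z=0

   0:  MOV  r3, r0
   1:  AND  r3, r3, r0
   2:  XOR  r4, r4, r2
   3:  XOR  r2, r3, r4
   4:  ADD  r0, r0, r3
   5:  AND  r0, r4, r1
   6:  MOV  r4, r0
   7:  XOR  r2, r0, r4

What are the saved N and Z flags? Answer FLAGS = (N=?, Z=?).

after  0: r0=0xf1 r1=0xfe r2=0x9d r3=0xf1 r4=0x97  N=0 Z=0
after  1: r0=0xf1 r1=0xfe r2=0x9d r3=0xf1 r4=0x97  N=1 Z=0
after  2: r0=0xf1 r1=0xfe r2=0x9d r3=0xf1 r4=0x0a  N=0 Z=0
after  3: r0=0xf1 r1=0xfe r2=0xfb r3=0xf1 r4=0x0a  N=1 Z=0
after  4: r0=0xe2 r1=0xfe r2=0xfb r3=0xf1 r4=0x0a  N=1 Z=0
after  5: r0=0x0a r1=0xfe r2=0xfb r3=0xf1 r4=0x0a  N=0 Z=0
-- IRQ taken; context saved, return-PC = 6 --

FLAGS = (N=0, Z=0)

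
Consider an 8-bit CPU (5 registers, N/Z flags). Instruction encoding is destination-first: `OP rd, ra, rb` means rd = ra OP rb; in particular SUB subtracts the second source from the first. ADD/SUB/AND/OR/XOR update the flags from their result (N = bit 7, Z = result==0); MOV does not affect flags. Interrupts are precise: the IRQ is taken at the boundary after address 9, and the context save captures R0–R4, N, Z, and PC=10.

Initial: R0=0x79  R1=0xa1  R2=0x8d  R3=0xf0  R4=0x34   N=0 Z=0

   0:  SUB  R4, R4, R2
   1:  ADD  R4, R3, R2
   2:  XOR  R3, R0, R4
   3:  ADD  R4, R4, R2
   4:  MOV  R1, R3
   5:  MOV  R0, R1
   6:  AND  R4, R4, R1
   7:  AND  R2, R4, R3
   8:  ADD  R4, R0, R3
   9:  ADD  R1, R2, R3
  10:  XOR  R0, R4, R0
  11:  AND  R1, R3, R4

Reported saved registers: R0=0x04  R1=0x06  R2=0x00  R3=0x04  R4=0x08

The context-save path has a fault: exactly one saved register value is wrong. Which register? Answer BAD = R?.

after  0: R0=0x79 R1=0xa1 R2=0x8d R3=0xf0 R4=0xa7  N=1 Z=0
after  1: R0=0x79 R1=0xa1 R2=0x8d R3=0xf0 R4=0x7d  N=0 Z=0
after  2: R0=0x79 R1=0xa1 R2=0x8d R3=0x04 R4=0x7d  N=0 Z=0
after  3: R0=0x79 R1=0xa1 R2=0x8d R3=0x04 R4=0x0a  N=0 Z=0
after  4: R0=0x79 R1=0x04 R2=0x8d R3=0x04 R4=0x0a  N=0 Z=0
after  5: R0=0x04 R1=0x04 R2=0x8d R3=0x04 R4=0x0a  N=0 Z=0
after  6: R0=0x04 R1=0x04 R2=0x8d R3=0x04 R4=0x00  N=0 Z=1
after  7: R0=0x04 R1=0x04 R2=0x00 R3=0x04 R4=0x00  N=0 Z=1
after  8: R0=0x04 R1=0x04 R2=0x00 R3=0x04 R4=0x08  N=0 Z=0
after  9: R0=0x04 R1=0x04 R2=0x00 R3=0x04 R4=0x08  N=0 Z=0
-- IRQ taken; context saved, return-PC = 10 --
mismatch: R1: reported 0x06 vs actual 0x04

BAD = R1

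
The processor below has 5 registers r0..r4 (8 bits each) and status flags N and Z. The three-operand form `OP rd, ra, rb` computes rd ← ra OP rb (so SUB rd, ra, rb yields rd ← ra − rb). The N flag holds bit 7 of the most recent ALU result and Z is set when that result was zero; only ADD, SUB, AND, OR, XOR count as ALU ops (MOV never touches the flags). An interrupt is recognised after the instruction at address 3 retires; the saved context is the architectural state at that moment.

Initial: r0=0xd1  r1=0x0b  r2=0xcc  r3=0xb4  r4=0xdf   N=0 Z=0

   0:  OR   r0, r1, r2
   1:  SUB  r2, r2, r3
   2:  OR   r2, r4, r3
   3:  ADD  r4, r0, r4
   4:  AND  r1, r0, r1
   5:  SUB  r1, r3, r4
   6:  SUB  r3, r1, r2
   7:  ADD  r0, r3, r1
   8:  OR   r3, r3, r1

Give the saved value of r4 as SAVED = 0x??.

after  0: r0=0xcf r1=0x0b r2=0xcc r3=0xb4 r4=0xdf  N=1 Z=0
after  1: r0=0xcf r1=0x0b r2=0x18 r3=0xb4 r4=0xdf  N=0 Z=0
after  2: r0=0xcf r1=0x0b r2=0xff r3=0xb4 r4=0xdf  N=1 Z=0
after  3: r0=0xcf r1=0x0b r2=0xff r3=0xb4 r4=0xae  N=1 Z=0
-- IRQ taken; context saved, return-PC = 4 --

SAVED = 0xae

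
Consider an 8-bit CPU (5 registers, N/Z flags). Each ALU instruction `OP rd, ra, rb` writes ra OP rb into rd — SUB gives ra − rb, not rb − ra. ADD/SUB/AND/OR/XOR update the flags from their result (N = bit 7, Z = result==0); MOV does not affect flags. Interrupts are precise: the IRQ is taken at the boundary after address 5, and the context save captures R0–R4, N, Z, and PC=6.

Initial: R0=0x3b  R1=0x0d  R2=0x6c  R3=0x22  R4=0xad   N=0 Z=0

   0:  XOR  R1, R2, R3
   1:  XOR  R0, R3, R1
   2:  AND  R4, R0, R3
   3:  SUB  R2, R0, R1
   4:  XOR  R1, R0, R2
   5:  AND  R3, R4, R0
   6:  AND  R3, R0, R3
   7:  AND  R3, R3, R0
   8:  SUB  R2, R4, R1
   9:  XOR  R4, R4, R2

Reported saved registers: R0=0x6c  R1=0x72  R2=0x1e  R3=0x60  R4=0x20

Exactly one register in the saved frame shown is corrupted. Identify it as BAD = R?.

after  0: R0=0x3b R1=0x4e R2=0x6c R3=0x22 R4=0xad  N=0 Z=0
after  1: R0=0x6c R1=0x4e R2=0x6c R3=0x22 R4=0xad  N=0 Z=0
after  2: R0=0x6c R1=0x4e R2=0x6c R3=0x22 R4=0x20  N=0 Z=0
after  3: R0=0x6c R1=0x4e R2=0x1e R3=0x22 R4=0x20  N=0 Z=0
after  4: R0=0x6c R1=0x72 R2=0x1e R3=0x22 R4=0x20  N=0 Z=0
after  5: R0=0x6c R1=0x72 R2=0x1e R3=0x20 R4=0x20  N=0 Z=0
-- IRQ taken; context saved, return-PC = 6 --
mismatch: R3: reported 0x60 vs actual 0x20

BAD = R3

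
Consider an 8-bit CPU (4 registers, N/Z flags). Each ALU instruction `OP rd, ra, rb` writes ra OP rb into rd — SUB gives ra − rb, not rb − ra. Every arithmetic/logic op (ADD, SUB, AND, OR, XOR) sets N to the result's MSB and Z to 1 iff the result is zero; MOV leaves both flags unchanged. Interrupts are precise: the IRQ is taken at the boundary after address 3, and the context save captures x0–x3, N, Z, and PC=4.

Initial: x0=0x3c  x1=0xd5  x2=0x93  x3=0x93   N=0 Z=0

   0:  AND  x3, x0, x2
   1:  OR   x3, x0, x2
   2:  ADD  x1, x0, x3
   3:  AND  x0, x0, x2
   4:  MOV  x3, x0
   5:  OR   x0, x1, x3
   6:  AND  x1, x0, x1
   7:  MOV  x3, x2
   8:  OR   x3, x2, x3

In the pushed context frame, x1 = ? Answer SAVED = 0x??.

SAVED = 0xfb

after  0: x0=0x3c x1=0xd5 x2=0x93 x3=0x10  N=0 Z=0
after  1: x0=0x3c x1=0xd5 x2=0x93 x3=0xbf  N=1 Z=0
after  2: x0=0x3c x1=0xfb x2=0x93 x3=0xbf  N=1 Z=0
after  3: x0=0x10 x1=0xfb x2=0x93 x3=0xbf  N=0 Z=0
-- IRQ taken; context saved, return-PC = 4 --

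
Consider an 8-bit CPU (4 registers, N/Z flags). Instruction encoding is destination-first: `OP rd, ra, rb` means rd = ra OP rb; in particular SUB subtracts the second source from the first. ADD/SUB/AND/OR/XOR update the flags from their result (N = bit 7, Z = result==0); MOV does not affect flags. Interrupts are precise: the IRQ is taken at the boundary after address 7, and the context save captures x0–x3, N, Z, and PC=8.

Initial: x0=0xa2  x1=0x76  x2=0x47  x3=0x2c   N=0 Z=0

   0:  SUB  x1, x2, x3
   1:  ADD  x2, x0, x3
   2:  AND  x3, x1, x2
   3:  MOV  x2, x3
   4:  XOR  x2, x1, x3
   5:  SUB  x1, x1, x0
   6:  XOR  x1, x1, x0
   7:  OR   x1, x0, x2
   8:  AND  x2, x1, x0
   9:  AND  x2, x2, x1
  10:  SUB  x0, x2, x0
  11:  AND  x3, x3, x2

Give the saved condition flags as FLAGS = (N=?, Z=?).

after  0: x0=0xa2 x1=0x1b x2=0x47 x3=0x2c  N=0 Z=0
after  1: x0=0xa2 x1=0x1b x2=0xce x3=0x2c  N=1 Z=0
after  2: x0=0xa2 x1=0x1b x2=0xce x3=0x0a  N=0 Z=0
after  3: x0=0xa2 x1=0x1b x2=0x0a x3=0x0a  N=0 Z=0
after  4: x0=0xa2 x1=0x1b x2=0x11 x3=0x0a  N=0 Z=0
after  5: x0=0xa2 x1=0x79 x2=0x11 x3=0x0a  N=0 Z=0
after  6: x0=0xa2 x1=0xdb x2=0x11 x3=0x0a  N=1 Z=0
after  7: x0=0xa2 x1=0xb3 x2=0x11 x3=0x0a  N=1 Z=0
-- IRQ taken; context saved, return-PC = 8 --

FLAGS = (N=1, Z=0)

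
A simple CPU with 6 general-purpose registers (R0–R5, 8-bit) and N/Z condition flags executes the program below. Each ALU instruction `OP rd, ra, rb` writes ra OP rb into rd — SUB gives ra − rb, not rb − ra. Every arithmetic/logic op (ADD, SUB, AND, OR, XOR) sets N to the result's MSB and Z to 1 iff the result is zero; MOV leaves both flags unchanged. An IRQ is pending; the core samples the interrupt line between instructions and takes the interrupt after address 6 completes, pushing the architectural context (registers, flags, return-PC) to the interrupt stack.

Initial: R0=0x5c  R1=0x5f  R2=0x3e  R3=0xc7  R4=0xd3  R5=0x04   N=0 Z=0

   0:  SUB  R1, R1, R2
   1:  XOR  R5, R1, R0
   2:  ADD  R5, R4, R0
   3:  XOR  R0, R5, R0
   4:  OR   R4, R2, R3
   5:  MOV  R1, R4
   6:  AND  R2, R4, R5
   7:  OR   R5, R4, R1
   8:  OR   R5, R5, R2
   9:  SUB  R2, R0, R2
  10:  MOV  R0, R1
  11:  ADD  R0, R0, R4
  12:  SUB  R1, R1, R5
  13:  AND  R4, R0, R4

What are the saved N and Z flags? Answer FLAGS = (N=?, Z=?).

FLAGS = (N=0, Z=0)

after  0: R0=0x5c R1=0x21 R2=0x3e R3=0xc7 R4=0xd3 R5=0x04  N=0 Z=0
after  1: R0=0x5c R1=0x21 R2=0x3e R3=0xc7 R4=0xd3 R5=0x7d  N=0 Z=0
after  2: R0=0x5c R1=0x21 R2=0x3e R3=0xc7 R4=0xd3 R5=0x2f  N=0 Z=0
after  3: R0=0x73 R1=0x21 R2=0x3e R3=0xc7 R4=0xd3 R5=0x2f  N=0 Z=0
after  4: R0=0x73 R1=0x21 R2=0x3e R3=0xc7 R4=0xff R5=0x2f  N=1 Z=0
after  5: R0=0x73 R1=0xff R2=0x3e R3=0xc7 R4=0xff R5=0x2f  N=1 Z=0
after  6: R0=0x73 R1=0xff R2=0x2f R3=0xc7 R4=0xff R5=0x2f  N=0 Z=0
-- IRQ taken; context saved, return-PC = 7 --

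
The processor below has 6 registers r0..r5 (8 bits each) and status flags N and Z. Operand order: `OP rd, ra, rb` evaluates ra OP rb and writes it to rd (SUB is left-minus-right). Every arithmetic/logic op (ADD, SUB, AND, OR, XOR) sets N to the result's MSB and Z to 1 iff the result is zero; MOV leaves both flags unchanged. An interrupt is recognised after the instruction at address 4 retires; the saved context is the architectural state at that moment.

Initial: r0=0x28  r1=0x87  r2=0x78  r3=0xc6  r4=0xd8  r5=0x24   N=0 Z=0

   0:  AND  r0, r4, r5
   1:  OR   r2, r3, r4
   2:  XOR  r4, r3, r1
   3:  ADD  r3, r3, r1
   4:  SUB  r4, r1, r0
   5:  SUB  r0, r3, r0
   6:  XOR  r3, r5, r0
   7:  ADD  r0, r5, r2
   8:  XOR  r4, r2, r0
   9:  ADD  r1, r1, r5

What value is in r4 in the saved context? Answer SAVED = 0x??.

after  0: r0=0x00 r1=0x87 r2=0x78 r3=0xc6 r4=0xd8 r5=0x24  N=0 Z=1
after  1: r0=0x00 r1=0x87 r2=0xde r3=0xc6 r4=0xd8 r5=0x24  N=1 Z=0
after  2: r0=0x00 r1=0x87 r2=0xde r3=0xc6 r4=0x41 r5=0x24  N=0 Z=0
after  3: r0=0x00 r1=0x87 r2=0xde r3=0x4d r4=0x41 r5=0x24  N=0 Z=0
after  4: r0=0x00 r1=0x87 r2=0xde r3=0x4d r4=0x87 r5=0x24  N=1 Z=0
-- IRQ taken; context saved, return-PC = 5 --

SAVED = 0x87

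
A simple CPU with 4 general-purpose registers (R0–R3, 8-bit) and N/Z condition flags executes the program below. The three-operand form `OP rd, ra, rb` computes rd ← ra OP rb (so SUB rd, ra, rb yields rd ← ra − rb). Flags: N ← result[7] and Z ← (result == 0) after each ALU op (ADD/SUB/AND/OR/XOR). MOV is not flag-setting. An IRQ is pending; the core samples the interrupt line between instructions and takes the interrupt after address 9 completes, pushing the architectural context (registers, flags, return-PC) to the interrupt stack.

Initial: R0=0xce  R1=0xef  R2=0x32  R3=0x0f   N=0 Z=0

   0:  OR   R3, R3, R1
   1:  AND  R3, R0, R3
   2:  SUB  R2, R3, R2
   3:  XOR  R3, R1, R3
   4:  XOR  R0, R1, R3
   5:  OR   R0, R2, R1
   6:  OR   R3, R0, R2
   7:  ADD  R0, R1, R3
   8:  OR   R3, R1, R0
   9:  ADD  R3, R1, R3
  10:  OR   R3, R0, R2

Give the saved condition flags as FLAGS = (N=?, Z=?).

after  0: R0=0xce R1=0xef R2=0x32 R3=0xef  N=1 Z=0
after  1: R0=0xce R1=0xef R2=0x32 R3=0xce  N=1 Z=0
after  2: R0=0xce R1=0xef R2=0x9c R3=0xce  N=1 Z=0
after  3: R0=0xce R1=0xef R2=0x9c R3=0x21  N=0 Z=0
after  4: R0=0xce R1=0xef R2=0x9c R3=0x21  N=1 Z=0
after  5: R0=0xff R1=0xef R2=0x9c R3=0x21  N=1 Z=0
after  6: R0=0xff R1=0xef R2=0x9c R3=0xff  N=1 Z=0
after  7: R0=0xee R1=0xef R2=0x9c R3=0xff  N=1 Z=0
after  8: R0=0xee R1=0xef R2=0x9c R3=0xef  N=1 Z=0
after  9: R0=0xee R1=0xef R2=0x9c R3=0xde  N=1 Z=0
-- IRQ taken; context saved, return-PC = 10 --

FLAGS = (N=1, Z=0)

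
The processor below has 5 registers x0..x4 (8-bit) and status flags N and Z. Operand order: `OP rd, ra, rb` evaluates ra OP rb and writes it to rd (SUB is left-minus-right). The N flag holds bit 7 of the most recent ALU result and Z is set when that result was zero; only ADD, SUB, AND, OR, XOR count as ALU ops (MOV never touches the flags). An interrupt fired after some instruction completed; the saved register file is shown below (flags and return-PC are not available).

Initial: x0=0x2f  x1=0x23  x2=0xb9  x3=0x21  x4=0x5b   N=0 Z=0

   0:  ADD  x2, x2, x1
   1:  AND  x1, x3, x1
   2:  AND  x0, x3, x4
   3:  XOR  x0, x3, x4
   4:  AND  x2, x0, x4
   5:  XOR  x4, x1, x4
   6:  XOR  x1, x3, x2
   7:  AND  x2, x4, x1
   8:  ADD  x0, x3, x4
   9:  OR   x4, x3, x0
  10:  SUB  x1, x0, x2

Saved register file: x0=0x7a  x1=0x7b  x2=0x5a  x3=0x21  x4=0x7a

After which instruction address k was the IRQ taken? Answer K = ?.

K = 6

after  0: x0=0x2f x1=0x23 x2=0xdc x3=0x21 x4=0x5b  N=1 Z=0
after  1: x0=0x2f x1=0x21 x2=0xdc x3=0x21 x4=0x5b  N=0 Z=0
after  2: x0=0x01 x1=0x21 x2=0xdc x3=0x21 x4=0x5b  N=0 Z=0
after  3: x0=0x7a x1=0x21 x2=0xdc x3=0x21 x4=0x5b  N=0 Z=0
after  4: x0=0x7a x1=0x21 x2=0x5a x3=0x21 x4=0x5b  N=0 Z=0
after  5: x0=0x7a x1=0x21 x2=0x5a x3=0x21 x4=0x7a  N=0 Z=0
after  6: x0=0x7a x1=0x7b x2=0x5a x3=0x21 x4=0x7a  N=0 Z=0
-- IRQ taken; context saved, return-PC = 7 --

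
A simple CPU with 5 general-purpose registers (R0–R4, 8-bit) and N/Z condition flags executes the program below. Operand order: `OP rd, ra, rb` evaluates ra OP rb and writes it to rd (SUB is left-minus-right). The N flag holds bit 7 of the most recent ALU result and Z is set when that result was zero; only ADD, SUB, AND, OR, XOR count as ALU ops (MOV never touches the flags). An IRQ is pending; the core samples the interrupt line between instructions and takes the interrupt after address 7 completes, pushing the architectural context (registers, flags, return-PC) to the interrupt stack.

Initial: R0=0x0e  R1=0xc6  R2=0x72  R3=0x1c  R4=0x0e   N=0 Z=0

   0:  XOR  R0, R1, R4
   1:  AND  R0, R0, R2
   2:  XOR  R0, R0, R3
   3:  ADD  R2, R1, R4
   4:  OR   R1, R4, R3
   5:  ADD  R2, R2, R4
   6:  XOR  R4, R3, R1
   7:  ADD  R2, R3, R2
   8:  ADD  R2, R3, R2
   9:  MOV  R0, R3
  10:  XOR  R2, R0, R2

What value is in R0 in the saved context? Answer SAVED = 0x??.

SAVED = 0x5c

after  0: R0=0xc8 R1=0xc6 R2=0x72 R3=0x1c R4=0x0e  N=1 Z=0
after  1: R0=0x40 R1=0xc6 R2=0x72 R3=0x1c R4=0x0e  N=0 Z=0
after  2: R0=0x5c R1=0xc6 R2=0x72 R3=0x1c R4=0x0e  N=0 Z=0
after  3: R0=0x5c R1=0xc6 R2=0xd4 R3=0x1c R4=0x0e  N=1 Z=0
after  4: R0=0x5c R1=0x1e R2=0xd4 R3=0x1c R4=0x0e  N=0 Z=0
after  5: R0=0x5c R1=0x1e R2=0xe2 R3=0x1c R4=0x0e  N=1 Z=0
after  6: R0=0x5c R1=0x1e R2=0xe2 R3=0x1c R4=0x02  N=0 Z=0
after  7: R0=0x5c R1=0x1e R2=0xfe R3=0x1c R4=0x02  N=1 Z=0
-- IRQ taken; context saved, return-PC = 8 --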